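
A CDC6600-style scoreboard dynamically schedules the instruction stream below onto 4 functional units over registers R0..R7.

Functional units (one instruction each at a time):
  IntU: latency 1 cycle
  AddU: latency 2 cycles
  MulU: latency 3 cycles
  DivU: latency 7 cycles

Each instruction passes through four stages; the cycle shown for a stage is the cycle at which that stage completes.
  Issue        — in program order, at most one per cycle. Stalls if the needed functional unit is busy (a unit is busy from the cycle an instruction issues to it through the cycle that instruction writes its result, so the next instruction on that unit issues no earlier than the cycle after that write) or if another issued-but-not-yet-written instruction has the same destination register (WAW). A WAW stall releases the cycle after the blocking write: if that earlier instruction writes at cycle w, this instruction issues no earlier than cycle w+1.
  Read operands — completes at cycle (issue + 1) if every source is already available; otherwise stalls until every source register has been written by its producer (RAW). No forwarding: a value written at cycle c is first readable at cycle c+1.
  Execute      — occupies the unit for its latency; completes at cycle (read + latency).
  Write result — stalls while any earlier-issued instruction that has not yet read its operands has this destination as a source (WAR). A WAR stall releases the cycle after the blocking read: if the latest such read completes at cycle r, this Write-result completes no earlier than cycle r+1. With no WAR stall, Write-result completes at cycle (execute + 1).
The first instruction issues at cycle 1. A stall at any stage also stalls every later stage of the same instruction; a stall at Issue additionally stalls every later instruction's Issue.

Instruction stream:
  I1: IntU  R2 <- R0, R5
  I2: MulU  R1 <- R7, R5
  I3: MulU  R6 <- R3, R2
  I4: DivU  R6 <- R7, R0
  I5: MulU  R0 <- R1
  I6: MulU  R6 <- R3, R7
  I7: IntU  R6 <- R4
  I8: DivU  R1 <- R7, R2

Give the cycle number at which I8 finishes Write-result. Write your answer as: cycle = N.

cycle = 40

I1  is:1  ro:2  ex:3  wr:4
I2  is:2  ro:3  ex:6  wr:7
I3  is:8  ro:9  ex:12  wr:13  — struct: MulU busy until I2 writes@7
I4  is:14  ro:15  ex:22  wr:23  — WAW R6: wait I3 write@13
I5  is:15  ro:16  ex:19  wr:20
I6  is:24  ro:25  ex:28  wr:29  — WAW R6: wait I4 write@23
I7  is:30  ro:31  ex:32  wr:33  — WAW R6: wait I6 write@29
I8  is:31  ro:32  ex:39  wr:40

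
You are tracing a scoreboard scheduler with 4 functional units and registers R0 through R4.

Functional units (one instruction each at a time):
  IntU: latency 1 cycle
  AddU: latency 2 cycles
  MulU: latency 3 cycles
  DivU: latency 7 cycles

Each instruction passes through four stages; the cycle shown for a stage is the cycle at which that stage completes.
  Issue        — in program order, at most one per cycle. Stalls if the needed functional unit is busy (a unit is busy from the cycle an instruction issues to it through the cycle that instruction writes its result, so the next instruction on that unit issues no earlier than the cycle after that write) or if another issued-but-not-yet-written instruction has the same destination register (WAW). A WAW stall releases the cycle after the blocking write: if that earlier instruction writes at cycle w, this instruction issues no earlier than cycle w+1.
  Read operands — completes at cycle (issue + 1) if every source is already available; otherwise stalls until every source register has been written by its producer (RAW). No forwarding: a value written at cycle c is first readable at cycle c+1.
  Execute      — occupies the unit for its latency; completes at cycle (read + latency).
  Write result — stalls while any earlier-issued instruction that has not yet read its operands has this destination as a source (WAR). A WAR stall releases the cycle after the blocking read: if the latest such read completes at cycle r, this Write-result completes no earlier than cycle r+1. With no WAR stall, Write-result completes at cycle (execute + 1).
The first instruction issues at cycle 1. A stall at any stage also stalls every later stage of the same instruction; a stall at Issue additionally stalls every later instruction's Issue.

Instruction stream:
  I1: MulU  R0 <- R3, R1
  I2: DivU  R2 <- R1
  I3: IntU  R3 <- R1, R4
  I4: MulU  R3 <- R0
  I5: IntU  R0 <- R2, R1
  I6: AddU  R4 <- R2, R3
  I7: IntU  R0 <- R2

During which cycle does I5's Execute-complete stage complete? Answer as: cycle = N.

cycle = 13

[I1] 1/2/5/6
[I2] 2/3/10/11
[I3] 3/4/5/6
[I4] 7/8/11/12  (WAW R3: wait I3 write@6)
[I5] 8/12/13/14  (RAW R2: wait I2 write@11)
[I6] 9/13/15/16  (RAW R3: wait I4 write@12)
[I7] 15/16/17/18  (struct: IntU busy until I5 writes@14)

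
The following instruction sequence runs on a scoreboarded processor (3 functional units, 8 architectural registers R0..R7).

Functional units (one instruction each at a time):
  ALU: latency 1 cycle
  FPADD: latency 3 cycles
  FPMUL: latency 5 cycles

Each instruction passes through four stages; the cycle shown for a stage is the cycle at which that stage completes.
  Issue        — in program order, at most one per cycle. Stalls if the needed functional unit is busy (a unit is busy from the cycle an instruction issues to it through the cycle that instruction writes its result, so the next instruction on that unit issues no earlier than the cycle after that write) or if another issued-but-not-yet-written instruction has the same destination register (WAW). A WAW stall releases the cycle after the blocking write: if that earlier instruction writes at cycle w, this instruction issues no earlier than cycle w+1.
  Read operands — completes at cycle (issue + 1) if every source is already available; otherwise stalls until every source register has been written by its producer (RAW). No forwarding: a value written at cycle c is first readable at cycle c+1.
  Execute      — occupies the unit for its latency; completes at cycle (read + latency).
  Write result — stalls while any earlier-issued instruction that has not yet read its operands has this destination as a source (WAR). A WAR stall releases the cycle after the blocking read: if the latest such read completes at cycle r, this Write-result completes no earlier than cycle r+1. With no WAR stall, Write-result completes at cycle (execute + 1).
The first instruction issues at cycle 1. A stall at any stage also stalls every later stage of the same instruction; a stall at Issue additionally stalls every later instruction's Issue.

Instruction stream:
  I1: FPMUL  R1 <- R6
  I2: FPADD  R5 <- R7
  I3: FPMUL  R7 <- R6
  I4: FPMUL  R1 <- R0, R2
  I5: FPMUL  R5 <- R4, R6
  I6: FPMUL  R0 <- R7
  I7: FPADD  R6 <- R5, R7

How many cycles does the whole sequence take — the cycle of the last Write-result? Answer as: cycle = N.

cycle = 40

1) issue 1, read 2, done 7, write 8
2) issue 2, read 3, done 6, write 7
3) issue 9, read 10, done 15, write 16  <struct: FPMUL busy until I1 writes@8>
4) issue 17, read 18, done 23, write 24  <struct: FPMUL busy until I3 writes@16>
5) issue 25, read 26, done 31, write 32  <struct: FPMUL busy until I4 writes@24>
6) issue 33, read 34, done 39, write 40  <struct: FPMUL busy until I5 writes@32>
7) issue 34, read 35, done 38, write 39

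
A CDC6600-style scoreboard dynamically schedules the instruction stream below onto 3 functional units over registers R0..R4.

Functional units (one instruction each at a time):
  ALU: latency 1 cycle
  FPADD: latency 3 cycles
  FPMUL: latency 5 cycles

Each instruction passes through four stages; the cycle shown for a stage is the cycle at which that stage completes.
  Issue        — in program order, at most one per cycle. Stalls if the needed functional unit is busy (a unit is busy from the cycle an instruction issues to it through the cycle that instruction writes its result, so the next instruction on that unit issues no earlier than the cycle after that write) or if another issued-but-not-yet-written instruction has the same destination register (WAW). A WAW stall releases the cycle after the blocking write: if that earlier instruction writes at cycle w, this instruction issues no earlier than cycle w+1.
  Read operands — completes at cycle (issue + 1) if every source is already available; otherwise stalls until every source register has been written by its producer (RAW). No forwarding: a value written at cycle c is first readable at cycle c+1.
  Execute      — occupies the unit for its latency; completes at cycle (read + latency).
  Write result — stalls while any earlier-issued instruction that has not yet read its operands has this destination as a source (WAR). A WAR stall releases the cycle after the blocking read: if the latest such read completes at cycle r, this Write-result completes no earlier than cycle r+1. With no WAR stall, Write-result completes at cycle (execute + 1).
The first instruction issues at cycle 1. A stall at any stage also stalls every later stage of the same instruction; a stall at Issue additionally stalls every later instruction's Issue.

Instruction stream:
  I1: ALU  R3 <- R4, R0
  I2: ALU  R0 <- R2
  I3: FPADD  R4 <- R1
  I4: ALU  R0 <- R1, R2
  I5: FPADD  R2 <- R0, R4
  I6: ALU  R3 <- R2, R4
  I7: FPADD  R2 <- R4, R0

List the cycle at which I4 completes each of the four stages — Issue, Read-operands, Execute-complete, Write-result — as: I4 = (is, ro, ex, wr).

[1] issue I1 (ALU)
[2] I1 read-ops
[3] I1 finished on ALU
[4] I1→R3
[5] issue I2 (ALU)
[6] I2 read-ops, issue I3 (FPADD)
[7] I2 finished on ALU, I3 read-ops
[8] I2→R0
[9] issue I4 (ALU)
[10] I3 finished on FPADD, I4 read-ops
[11] I3→R4, I4 finished on ALU
[12] I4→R0, issue I5 (FPADD)
[13] I5 read-ops, issue I6 (ALU)
[16] I5 finished on FPADD
[17] I5→R2
[18] I6 read-ops, issue I7 (FPADD)
[19] I6 finished on ALU, I7 read-ops
[20] I6→R3
[22] I7 finished on FPADD
[23] I7→R2

I4 = (9, 10, 11, 12)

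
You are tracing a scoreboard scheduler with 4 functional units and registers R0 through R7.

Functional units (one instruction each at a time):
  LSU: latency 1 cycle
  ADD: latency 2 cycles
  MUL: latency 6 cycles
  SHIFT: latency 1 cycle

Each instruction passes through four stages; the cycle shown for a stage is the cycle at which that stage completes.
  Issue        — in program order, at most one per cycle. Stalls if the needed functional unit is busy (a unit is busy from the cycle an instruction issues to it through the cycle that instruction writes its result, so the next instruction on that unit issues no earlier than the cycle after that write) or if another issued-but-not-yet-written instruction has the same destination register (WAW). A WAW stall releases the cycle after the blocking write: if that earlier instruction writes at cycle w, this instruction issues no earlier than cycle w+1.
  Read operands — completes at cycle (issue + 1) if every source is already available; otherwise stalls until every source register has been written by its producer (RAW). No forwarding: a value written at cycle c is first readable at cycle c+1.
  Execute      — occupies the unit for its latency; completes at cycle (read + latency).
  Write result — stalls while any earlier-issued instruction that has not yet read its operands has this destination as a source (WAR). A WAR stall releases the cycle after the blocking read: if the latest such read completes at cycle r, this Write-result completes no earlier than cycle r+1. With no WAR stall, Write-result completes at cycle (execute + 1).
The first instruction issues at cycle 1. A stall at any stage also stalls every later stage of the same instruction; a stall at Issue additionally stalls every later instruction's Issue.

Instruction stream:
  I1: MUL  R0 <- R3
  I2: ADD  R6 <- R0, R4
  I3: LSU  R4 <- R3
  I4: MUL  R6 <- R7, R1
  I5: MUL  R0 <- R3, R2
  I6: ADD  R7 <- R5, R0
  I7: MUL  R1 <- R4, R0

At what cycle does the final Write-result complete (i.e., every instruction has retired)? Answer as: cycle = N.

cycle = 40

1) issue 1, read 2, done 8, write 9
2) issue 2, read 10, done 12, write 13  <RAW R0: wait I1 write@9>
3) issue 3, read 4, done 5, write 11  <WAR R4: wait I2 read@10>
4) issue 14, read 15, done 21, write 22  <WAW R6: wait I2 write@13>
5) issue 23, read 24, done 30, write 31  <struct: MUL busy until I4 writes@22>
6) issue 24, read 32, done 34, write 35  <RAW R0: wait I5 write@31>
7) issue 32, read 33, done 39, write 40  <struct: MUL busy until I5 writes@31>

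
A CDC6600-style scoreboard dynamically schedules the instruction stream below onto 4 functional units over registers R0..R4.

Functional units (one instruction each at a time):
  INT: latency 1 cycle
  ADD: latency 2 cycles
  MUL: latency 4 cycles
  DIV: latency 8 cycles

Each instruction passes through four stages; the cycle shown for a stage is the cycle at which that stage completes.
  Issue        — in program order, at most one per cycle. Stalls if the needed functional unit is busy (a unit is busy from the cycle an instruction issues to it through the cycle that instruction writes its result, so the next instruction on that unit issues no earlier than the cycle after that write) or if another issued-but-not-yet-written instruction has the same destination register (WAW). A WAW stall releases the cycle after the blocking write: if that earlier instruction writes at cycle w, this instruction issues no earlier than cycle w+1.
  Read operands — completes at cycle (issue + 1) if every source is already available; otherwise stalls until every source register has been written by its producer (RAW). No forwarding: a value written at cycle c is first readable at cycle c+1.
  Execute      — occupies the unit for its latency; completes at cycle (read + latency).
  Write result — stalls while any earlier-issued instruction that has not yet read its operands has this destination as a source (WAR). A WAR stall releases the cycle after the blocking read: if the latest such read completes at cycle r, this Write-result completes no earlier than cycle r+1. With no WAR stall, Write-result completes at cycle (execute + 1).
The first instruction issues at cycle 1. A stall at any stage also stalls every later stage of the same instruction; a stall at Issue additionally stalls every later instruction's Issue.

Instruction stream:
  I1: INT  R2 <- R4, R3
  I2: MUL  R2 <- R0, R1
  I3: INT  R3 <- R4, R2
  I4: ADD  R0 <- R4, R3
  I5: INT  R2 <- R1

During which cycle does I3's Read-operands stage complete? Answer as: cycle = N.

[1] I1 dispatched to INT
[2] I1 operands ready
[3] I1 complete
[4] R2←I1
[5] I2 dispatched to MUL
[6] I2 operands ready | I3 dispatched to INT
[7] I4 dispatched to ADD
[10] I2 complete
[11] R2←I2
[12] I3 operands ready
[13] I3 complete
[14] R3←I3
[15] I4 operands ready | I5 dispatched to INT
[16] I5 operands ready
[17] I4 complete | I5 complete
[18] R0←I4 | R2←I5

cycle = 12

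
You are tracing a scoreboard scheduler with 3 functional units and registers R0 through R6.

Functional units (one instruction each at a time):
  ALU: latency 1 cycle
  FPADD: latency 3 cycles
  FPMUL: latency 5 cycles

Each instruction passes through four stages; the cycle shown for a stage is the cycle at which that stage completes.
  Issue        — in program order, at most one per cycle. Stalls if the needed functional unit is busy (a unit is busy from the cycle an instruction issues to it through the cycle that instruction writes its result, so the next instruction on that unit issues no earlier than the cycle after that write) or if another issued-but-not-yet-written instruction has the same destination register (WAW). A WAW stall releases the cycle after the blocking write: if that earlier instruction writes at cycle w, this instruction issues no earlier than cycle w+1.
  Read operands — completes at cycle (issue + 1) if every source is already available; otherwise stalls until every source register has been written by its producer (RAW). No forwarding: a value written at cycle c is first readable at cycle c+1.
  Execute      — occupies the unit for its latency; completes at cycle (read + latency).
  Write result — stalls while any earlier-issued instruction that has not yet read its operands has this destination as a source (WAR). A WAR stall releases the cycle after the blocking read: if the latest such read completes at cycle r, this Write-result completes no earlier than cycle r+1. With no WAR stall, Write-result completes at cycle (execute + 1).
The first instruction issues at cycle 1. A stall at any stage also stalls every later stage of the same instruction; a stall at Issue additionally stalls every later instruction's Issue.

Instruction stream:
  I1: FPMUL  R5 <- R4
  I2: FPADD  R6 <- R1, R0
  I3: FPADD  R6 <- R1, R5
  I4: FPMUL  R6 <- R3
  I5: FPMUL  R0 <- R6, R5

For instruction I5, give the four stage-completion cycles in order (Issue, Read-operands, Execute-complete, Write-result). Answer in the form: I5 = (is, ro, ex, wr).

[1] I1 issues→FPMUL
[2] I1 reads | I2 issues→FPADD
[3] I2 reads
[6] I2 exec-done
[7] I1 exec-done | I2 writes R6
[8] I1 writes R5 | I3 issues→FPADD
[9] I3 reads
[12] I3 exec-done
[13] I3 writes R6
[14] I4 issues→FPMUL
[15] I4 reads
[20] I4 exec-done
[21] I4 writes R6
[22] I5 issues→FPMUL
[23] I5 reads
[28] I5 exec-done
[29] I5 writes R0

I5 = (22, 23, 28, 29)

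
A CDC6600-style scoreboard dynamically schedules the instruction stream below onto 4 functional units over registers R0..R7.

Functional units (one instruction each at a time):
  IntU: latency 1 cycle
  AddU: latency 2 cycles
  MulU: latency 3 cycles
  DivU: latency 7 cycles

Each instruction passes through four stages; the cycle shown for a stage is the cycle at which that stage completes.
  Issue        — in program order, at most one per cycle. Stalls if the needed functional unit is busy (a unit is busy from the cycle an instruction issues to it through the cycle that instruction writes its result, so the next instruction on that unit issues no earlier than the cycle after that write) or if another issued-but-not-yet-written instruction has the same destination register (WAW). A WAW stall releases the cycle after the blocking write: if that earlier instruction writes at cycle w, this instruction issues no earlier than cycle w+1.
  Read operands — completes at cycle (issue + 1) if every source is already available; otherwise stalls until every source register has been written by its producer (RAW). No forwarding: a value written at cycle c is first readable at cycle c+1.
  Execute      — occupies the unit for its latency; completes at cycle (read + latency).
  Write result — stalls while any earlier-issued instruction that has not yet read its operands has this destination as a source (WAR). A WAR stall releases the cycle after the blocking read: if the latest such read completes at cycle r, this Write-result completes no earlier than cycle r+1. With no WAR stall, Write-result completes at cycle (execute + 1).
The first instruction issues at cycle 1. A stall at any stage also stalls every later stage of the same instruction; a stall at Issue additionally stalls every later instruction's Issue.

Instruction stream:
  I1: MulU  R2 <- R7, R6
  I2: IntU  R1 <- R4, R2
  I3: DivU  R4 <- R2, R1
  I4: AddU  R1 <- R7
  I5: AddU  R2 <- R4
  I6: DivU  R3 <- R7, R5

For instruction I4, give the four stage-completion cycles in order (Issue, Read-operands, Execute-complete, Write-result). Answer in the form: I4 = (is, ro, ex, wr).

I4 = (10, 11, 13, 14)

cycle 1: issue I1 (MulU)
cycle 2: I1 read-ops | issue I2 (IntU)
cycle 3: issue I3 (DivU)
cycle 5: I1 finished on MulU
cycle 6: I1→R2
cycle 7: I2 read-ops
cycle 8: I2 finished on IntU
cycle 9: I2→R1
cycle 10: I3 read-ops | issue I4 (AddU)
cycle 11: I4 read-ops
cycle 13: I4 finished on AddU
cycle 14: I4→R1
cycle 15: issue I5 (AddU)
cycle 17: I3 finished on DivU
cycle 18: I3→R4
cycle 19: I5 read-ops | issue I6 (DivU)
cycle 20: I6 read-ops
cycle 21: I5 finished on AddU
cycle 22: I5→R2
cycle 27: I6 finished on DivU
cycle 28: I6→R3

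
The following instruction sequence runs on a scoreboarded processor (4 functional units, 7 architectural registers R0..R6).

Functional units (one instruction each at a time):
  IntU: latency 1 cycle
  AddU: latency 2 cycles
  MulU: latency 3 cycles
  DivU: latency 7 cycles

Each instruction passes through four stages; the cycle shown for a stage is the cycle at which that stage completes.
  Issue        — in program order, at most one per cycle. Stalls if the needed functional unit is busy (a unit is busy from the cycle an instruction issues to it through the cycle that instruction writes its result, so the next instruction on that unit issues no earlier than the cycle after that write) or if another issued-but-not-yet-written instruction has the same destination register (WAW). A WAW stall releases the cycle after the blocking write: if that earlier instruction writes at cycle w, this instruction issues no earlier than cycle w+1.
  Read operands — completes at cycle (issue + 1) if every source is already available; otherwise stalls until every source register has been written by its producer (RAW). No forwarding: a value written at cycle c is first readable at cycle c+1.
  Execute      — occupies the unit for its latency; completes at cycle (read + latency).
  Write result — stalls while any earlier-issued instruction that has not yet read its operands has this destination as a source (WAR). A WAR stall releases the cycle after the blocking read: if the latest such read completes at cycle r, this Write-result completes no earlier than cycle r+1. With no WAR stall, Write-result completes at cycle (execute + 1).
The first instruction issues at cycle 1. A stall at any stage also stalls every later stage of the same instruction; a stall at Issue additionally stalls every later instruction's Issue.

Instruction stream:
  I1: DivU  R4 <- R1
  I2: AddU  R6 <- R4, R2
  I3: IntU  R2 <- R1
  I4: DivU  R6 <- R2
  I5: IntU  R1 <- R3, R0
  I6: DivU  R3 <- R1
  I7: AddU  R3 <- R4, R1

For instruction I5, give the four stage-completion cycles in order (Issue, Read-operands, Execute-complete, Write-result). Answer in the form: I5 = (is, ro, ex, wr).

I5 = (16, 17, 18, 19)

t=1  I1→DivU
t=2  I1 RO; I2→AddU
t=3  I3→IntU
t=4  I3 RO
t=5  I3 EX
t=9  I1 EX
t=10  I1 WR R4
t=11  I2 RO
t=12  I3 WR R2
t=13  I2 EX
t=14  I2 WR R6
t=15  I4→DivU
t=16  I4 RO; I5→IntU
t=17  I5 RO
t=18  I5 EX
t=19  I5 WR R1
t=23  I4 EX
t=24  I4 WR R6
t=25  I6→DivU
t=26  I6 RO
t=33  I6 EX
t=34  I6 WR R3
t=35  I7→AddU
t=36  I7 RO
t=38  I7 EX
t=39  I7 WR R3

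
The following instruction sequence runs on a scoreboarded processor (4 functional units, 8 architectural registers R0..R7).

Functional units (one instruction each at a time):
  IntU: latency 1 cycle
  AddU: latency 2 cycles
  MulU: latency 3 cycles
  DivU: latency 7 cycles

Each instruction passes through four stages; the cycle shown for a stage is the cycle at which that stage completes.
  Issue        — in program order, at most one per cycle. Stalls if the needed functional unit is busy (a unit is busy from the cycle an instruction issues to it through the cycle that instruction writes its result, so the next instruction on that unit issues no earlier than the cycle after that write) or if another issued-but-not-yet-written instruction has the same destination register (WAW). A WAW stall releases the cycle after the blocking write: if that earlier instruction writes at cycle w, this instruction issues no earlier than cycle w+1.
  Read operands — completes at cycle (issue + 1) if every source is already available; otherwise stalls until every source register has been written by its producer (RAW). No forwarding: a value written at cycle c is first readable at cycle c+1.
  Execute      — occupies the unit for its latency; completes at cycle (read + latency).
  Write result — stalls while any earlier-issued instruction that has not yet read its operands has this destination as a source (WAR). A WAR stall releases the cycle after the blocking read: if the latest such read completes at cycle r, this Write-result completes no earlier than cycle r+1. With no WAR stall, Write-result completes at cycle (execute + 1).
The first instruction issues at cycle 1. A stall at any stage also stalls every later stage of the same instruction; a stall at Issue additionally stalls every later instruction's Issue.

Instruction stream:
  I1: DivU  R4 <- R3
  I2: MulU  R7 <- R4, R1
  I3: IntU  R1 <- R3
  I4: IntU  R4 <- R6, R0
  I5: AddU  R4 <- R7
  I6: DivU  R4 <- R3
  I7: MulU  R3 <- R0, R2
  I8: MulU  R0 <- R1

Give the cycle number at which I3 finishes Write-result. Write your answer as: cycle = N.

[1] issue I1 (DivU)
[2] I1 read-ops, issue I2 (MulU)
[3] issue I3 (IntU)
[4] I3 read-ops
[5] I3 finished on IntU
[9] I1 finished on DivU
[10] I1→R4
[11] I2 read-ops
[12] I3→R1
[13] issue I4 (IntU)
[14] I2 finished on MulU, I4 read-ops
[15] I2→R7, I4 finished on IntU
[16] I4→R4
[17] issue I5 (AddU)
[18] I5 read-ops
[20] I5 finished on AddU
[21] I5→R4
[22] issue I6 (DivU)
[23] I6 read-ops, issue I7 (MulU)
[24] I7 read-ops
[27] I7 finished on MulU
[28] I7→R3
[29] issue I8 (MulU)
[30] I6 finished on DivU, I8 read-ops
[31] I6→R4
[33] I8 finished on MulU
[34] I8→R0

cycle = 12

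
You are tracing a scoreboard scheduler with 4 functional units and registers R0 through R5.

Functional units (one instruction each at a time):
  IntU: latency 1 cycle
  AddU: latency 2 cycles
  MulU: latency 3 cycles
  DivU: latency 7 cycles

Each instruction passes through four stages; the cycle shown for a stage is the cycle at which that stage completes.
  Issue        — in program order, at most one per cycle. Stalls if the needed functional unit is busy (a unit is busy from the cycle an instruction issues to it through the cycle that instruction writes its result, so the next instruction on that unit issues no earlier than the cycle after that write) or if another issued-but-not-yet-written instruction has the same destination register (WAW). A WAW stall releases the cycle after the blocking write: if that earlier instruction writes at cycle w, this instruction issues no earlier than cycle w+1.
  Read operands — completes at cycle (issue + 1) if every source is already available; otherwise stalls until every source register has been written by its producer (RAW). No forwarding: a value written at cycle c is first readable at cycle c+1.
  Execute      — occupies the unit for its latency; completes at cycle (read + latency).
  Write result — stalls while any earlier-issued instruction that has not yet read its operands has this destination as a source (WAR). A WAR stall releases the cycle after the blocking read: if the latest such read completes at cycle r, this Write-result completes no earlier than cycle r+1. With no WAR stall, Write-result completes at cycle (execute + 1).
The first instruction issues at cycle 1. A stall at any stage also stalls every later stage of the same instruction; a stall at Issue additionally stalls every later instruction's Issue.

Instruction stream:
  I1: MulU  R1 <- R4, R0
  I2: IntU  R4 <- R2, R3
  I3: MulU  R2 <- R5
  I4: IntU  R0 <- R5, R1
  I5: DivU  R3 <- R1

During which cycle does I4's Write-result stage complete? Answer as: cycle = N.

cycle 1: issue I1 (MulU)
cycle 2: I1 read-ops, issue I2 (IntU)
cycle 3: I2 read-ops
cycle 4: I2 finished on IntU
cycle 5: I1 finished on MulU, I2→R4
cycle 6: I1→R1
cycle 7: issue I3 (MulU)
cycle 8: I3 read-ops, issue I4 (IntU)
cycle 9: I4 read-ops, issue I5 (DivU)
cycle 10: I4 finished on IntU, I5 read-ops
cycle 11: I3 finished on MulU, I4→R0
cycle 12: I3→R2
cycle 17: I5 finished on DivU
cycle 18: I5→R3

cycle = 11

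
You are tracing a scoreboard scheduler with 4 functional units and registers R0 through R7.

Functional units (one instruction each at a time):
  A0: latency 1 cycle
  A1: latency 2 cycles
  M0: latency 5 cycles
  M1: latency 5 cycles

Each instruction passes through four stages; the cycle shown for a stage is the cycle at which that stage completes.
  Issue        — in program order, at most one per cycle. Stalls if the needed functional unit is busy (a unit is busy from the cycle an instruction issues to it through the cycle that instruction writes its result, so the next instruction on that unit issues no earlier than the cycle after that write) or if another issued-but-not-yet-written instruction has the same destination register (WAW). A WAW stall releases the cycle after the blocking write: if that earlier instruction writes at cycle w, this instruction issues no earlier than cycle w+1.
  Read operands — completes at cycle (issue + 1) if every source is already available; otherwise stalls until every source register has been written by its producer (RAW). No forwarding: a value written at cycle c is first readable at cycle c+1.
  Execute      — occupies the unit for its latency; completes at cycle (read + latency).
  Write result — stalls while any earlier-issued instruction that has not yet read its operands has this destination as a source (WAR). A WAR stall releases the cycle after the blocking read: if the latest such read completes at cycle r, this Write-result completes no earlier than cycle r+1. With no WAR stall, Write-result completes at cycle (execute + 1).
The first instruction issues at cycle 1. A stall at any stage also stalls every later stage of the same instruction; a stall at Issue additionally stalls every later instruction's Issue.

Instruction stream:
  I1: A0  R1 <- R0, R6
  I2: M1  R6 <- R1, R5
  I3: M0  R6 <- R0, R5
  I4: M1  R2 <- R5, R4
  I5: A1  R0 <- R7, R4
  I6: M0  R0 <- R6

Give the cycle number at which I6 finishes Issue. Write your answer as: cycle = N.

t=1  I1 issues→A0
t=2  I1 reads · I2 issues→M1
t=3  I1 exec-done
t=4  I1 writes R1
t=5  I2 reads
t=10  I2 exec-done
t=11  I2 writes R6
t=12  I3 issues→M0
t=13  I3 reads · I4 issues→M1
t=14  I4 reads · I5 issues→A1
t=15  I5 reads
t=17  I5 exec-done
t=18  I3 exec-done · I5 writes R0
t=19  I3 writes R6 · I4 exec-done
t=20  I4 writes R2 · I6 issues→M0
t=21  I6 reads
t=26  I6 exec-done
t=27  I6 writes R0

cycle = 20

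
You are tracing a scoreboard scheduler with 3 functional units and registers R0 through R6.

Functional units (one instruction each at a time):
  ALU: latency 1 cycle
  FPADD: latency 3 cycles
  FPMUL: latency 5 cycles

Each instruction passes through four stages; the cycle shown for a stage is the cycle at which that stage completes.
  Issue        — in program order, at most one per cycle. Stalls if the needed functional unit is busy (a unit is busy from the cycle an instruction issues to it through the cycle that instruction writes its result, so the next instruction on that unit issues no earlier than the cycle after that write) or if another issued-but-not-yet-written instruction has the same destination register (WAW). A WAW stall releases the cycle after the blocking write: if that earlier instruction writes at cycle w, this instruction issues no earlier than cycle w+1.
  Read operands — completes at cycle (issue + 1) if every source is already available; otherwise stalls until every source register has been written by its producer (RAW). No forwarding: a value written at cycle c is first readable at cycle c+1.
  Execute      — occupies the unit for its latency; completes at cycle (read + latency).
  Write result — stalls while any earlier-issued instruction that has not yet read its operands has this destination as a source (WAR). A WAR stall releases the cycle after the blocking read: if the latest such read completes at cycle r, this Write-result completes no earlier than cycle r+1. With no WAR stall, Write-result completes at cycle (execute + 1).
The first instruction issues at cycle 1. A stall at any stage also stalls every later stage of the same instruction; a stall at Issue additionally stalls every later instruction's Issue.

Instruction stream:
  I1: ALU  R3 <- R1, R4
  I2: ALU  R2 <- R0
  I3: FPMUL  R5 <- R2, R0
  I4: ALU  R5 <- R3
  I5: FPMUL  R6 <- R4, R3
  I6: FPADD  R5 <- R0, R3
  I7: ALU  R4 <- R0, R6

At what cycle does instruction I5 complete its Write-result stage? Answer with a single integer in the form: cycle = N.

cycle = 24

cycle 1: I1→ALU
cycle 2: I1 RO
cycle 3: I1 EX
cycle 4: I1 WR R3
cycle 5: I2→ALU
cycle 6: I2 RO | I3→FPMUL
cycle 7: I2 EX
cycle 8: I2 WR R2
cycle 9: I3 RO
cycle 14: I3 EX
cycle 15: I3 WR R5
cycle 16: I4→ALU
cycle 17: I4 RO | I5→FPMUL
cycle 18: I4 EX | I5 RO
cycle 19: I4 WR R5
cycle 20: I6→FPADD
cycle 21: I6 RO | I7→ALU
cycle 23: I5 EX
cycle 24: I5 WR R6 | I6 EX
cycle 25: I6 WR R5 | I7 RO
cycle 26: I7 EX
cycle 27: I7 WR R4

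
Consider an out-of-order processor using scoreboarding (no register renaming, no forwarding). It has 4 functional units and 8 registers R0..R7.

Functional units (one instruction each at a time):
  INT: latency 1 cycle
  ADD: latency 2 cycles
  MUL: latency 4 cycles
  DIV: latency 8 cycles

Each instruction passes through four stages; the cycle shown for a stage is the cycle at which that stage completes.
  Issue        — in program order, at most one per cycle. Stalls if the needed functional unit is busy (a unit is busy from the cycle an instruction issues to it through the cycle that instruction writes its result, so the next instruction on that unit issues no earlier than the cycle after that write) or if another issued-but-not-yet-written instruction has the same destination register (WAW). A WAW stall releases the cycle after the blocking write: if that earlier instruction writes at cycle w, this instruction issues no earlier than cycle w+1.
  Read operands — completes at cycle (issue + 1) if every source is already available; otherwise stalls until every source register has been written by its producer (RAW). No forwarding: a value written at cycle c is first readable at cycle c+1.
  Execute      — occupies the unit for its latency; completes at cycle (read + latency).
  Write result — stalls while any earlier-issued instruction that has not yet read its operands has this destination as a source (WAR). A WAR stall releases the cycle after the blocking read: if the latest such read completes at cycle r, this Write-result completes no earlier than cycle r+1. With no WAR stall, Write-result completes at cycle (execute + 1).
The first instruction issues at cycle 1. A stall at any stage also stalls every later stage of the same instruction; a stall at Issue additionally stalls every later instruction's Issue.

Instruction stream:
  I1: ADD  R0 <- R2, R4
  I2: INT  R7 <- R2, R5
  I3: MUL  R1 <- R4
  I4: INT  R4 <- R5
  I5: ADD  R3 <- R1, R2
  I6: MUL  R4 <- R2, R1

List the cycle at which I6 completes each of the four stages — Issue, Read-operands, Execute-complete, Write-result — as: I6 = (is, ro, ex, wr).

I6 = (10, 11, 15, 16)

cycle 1: issue I1 (ADD)
cycle 2: I1 read-ops; issue I2 (INT)
cycle 3: I2 read-ops; issue I3 (MUL)
cycle 4: I1 finished on ADD; I2 finished on INT; I3 read-ops
cycle 5: I1→R0; I2→R7
cycle 6: issue I4 (INT)
cycle 7: I4 read-ops; issue I5 (ADD)
cycle 8: I3 finished on MUL; I4 finished on INT
cycle 9: I3→R1; I4→R4
cycle 10: I5 read-ops; issue I6 (MUL)
cycle 11: I6 read-ops
cycle 12: I5 finished on ADD
cycle 13: I5→R3
cycle 15: I6 finished on MUL
cycle 16: I6→R4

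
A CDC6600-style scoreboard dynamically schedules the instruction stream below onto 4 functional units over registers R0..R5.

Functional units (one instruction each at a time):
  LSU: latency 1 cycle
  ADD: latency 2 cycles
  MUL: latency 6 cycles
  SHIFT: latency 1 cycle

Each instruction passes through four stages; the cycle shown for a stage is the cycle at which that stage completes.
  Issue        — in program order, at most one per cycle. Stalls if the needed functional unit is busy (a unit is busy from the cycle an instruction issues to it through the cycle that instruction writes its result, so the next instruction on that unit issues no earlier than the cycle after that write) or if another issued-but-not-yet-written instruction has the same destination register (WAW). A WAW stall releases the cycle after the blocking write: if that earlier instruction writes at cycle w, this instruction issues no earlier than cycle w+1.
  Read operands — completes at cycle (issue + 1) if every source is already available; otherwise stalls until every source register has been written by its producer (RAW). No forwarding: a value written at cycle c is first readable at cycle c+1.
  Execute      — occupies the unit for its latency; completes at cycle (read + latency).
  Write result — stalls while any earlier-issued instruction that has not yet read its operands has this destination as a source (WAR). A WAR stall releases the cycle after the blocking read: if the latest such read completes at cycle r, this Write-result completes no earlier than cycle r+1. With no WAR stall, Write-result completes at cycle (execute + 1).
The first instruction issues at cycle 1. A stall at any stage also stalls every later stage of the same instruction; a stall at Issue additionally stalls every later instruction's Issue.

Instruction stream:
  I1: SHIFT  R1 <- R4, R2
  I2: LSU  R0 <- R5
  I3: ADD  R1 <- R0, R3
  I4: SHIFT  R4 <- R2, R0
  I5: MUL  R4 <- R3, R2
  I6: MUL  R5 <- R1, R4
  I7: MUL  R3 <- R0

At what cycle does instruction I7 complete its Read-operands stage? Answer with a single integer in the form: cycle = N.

cycle 1: I1→SHIFT
cycle 2: I1 RO | I2→LSU
cycle 3: I1 EX | I2 RO
cycle 4: I1 WR R1 | I2 EX
cycle 5: I2 WR R0 | I3→ADD
cycle 6: I3 RO | I4→SHIFT
cycle 7: I4 RO
cycle 8: I3 EX | I4 EX
cycle 9: I3 WR R1 | I4 WR R4
cycle 10: I5→MUL
cycle 11: I5 RO
cycle 17: I5 EX
cycle 18: I5 WR R4
cycle 19: I6→MUL
cycle 20: I6 RO
cycle 26: I6 EX
cycle 27: I6 WR R5
cycle 28: I7→MUL
cycle 29: I7 RO
cycle 35: I7 EX
cycle 36: I7 WR R3

cycle = 29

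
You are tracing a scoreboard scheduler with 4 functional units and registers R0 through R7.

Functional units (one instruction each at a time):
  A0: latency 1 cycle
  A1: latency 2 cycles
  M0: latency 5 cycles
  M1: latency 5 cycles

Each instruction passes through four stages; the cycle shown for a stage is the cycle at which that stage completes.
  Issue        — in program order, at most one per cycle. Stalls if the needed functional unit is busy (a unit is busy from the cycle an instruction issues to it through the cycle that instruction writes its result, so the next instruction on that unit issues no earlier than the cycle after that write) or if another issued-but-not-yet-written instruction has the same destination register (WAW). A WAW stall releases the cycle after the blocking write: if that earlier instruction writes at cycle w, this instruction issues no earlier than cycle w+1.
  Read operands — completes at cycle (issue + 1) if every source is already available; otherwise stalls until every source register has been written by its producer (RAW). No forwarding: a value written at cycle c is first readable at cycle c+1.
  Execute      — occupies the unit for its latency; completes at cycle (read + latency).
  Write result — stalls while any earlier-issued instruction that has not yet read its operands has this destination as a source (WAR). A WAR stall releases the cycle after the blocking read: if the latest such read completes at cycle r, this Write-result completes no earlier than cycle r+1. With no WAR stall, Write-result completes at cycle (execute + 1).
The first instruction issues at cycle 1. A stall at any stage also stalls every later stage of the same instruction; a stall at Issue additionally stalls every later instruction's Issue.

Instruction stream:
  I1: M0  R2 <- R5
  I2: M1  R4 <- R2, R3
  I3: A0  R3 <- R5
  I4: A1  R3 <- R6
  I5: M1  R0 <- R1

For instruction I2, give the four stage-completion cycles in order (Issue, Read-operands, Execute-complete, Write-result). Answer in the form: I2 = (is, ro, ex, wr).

I2 = (2, 9, 14, 15)

I1  is:1  ro:2  ex:7  wr:8
I2  is:2  ro:9  ex:14  wr:15  — RAW R2: wait I1 write@8
I3  is:3  ro:4  ex:5  wr:10  — WAR R3: wait I2 read@9
I4  is:11  ro:12  ex:14  wr:15  — WAW R3: wait I3 write@10
I5  is:16  ro:17  ex:22  wr:23  — struct: M1 busy until I2 writes@15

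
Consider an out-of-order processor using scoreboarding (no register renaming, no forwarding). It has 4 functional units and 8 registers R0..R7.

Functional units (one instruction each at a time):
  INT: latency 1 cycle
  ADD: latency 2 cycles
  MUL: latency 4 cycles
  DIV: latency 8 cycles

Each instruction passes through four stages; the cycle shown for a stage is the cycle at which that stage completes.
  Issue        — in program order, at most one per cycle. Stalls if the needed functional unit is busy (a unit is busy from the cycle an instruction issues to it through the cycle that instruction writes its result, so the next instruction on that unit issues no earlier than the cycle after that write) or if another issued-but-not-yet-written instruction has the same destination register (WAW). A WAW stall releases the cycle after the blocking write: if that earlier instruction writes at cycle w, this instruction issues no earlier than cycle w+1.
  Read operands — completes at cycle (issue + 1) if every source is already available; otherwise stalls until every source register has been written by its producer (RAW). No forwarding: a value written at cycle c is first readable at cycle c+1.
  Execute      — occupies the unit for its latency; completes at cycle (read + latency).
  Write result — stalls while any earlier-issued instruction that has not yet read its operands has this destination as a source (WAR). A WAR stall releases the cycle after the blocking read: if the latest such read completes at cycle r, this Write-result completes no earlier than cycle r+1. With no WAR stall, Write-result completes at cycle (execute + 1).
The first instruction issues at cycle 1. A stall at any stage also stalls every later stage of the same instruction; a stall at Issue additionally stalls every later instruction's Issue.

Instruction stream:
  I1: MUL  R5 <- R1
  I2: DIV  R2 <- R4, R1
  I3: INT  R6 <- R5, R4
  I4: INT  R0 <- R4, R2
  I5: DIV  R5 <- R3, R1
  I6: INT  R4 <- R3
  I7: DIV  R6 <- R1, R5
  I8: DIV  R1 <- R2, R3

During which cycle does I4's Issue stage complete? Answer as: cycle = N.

[I1] 1/2/6/7
[I2] 2/3/11/12
[I3] 3/8/9/10  (RAW R5: wait I1 write@7)
[I4] 11/13/14/15  (struct: INT busy until I3 writes@10; RAW R2: wait I2 write@12)
[I5] 13/14/22/23  (struct: DIV busy until I2 writes@12)
[I6] 16/17/18/19  (struct: INT busy until I4 writes@15)
[I7] 24/25/33/34  (struct: DIV busy until I5 writes@23)
[I8] 35/36/44/45  (struct: DIV busy until I7 writes@34)

cycle = 11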